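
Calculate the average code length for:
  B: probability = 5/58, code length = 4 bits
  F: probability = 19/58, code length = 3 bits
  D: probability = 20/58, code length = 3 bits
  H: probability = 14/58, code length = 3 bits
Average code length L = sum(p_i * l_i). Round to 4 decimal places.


Weighted contributions p_i * l_i:
  B: (5/58) * 4 = 20/58
  F: (19/58) * 3 = 57/58
  D: (20/58) * 3 = 60/58
  H: (14/58) * 3 = 42/58
Sum = (20 + 57 + 60 + 42)/58 = 179/58

L = 179/58 = 3.0862 bits/symbol


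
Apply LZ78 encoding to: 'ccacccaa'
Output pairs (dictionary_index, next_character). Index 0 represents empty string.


LZ78 encoding steps:
Dictionary: {0: ''}
Step 1: w='' (idx 0), next='c' -> output (0, 'c'), add 'c' as idx 1
Step 2: w='c' (idx 1), next='a' -> output (1, 'a'), add 'ca' as idx 2
Step 3: w='c' (idx 1), next='c' -> output (1, 'c'), add 'cc' as idx 3
Step 4: w='ca' (idx 2), next='a' -> output (2, 'a'), add 'caa' as idx 4


Encoded: [(0, 'c'), (1, 'a'), (1, 'c'), (2, 'a')]


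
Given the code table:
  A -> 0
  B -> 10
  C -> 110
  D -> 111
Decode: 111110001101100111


Decoding:
111 -> D
110 -> C
0 -> A
0 -> A
110 -> C
110 -> C
0 -> A
111 -> D


Result: DCAACCAD


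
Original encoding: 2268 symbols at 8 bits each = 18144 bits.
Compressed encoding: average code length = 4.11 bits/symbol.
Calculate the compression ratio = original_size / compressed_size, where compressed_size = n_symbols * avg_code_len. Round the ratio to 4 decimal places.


original_size = n_symbols * orig_bits = 2268 * 8 = 18144 bits
compressed_size = n_symbols * avg_code_len = 2268 * 4.11 = 9321.48 bits
ratio = original_size / compressed_size = 18144 / 9321.48 = 1.9465

Compression ratio = 1.9465


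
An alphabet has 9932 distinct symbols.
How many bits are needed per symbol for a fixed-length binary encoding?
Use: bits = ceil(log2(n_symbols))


log2(9932) = 13.2779
Bracket: 2^13 = 8192 < 9932 <= 2^14 = 16384
So ceil(log2(9932)) = 14

bits = ceil(log2(9932)) = ceil(13.2779) = 14 bits


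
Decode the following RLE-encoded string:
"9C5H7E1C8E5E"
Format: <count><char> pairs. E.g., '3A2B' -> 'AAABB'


Expanding each <count><char> pair:
  9C -> 'CCCCCCCCC'
  5H -> 'HHHHH'
  7E -> 'EEEEEEE'
  1C -> 'C'
  8E -> 'EEEEEEEE'
  5E -> 'EEEEE'

Decoded = CCCCCCCCCHHHHHEEEEEEECEEEEEEEEEEEEE


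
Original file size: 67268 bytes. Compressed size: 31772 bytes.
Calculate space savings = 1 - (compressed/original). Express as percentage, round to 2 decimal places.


ratio = compressed/original = 31772/67268 = 0.47232
savings = 1 - ratio = 1 - 0.47232 = 0.52768
as a percentage: 0.52768 * 100 = 52.77%

Space savings = 1 - 31772/67268 = 52.77%


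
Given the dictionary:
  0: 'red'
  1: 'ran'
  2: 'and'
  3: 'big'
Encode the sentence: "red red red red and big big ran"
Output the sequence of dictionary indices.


Look up each word in the dictionary:
  'red' -> 0
  'red' -> 0
  'red' -> 0
  'red' -> 0
  'and' -> 2
  'big' -> 3
  'big' -> 3
  'ran' -> 1

Encoded: [0, 0, 0, 0, 2, 3, 3, 1]


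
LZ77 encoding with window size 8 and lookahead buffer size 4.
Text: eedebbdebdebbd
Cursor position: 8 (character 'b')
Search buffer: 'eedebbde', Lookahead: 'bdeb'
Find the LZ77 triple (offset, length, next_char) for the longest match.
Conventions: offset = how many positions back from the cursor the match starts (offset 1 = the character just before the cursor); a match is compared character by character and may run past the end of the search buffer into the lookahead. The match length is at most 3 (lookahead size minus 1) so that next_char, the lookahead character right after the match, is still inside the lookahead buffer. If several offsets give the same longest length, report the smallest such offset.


Try each offset into the search buffer:
  offset=1 (pos 7, char 'e'): match length 0
  offset=2 (pos 6, char 'd'): match length 0
  offset=3 (pos 5, char 'b'): match length 3
  offset=4 (pos 4, char 'b'): match length 1
  offset=5 (pos 3, char 'e'): match length 0
  offset=6 (pos 2, char 'd'): match length 0
  offset=7 (pos 1, char 'e'): match length 0
  offset=8 (pos 0, char 'e'): match length 0
Longest match has length 3 at offset 3.
next_char = character at position 8 + 3 = 11 -> 'b'

Best match: offset=3, length=3 (matching 'bde' starting at position 5)
LZ77 triple: (3, 3, 'b')


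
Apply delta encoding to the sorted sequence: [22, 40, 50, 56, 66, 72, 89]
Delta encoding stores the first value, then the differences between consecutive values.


First value: 22
Deltas:
  40 - 22 = 18
  50 - 40 = 10
  56 - 50 = 6
  66 - 56 = 10
  72 - 66 = 6
  89 - 72 = 17


Delta encoded: [22, 18, 10, 6, 10, 6, 17]


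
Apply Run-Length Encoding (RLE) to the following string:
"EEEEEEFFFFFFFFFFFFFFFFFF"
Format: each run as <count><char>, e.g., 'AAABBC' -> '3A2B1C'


Scanning runs left to right:
  i=0: run of 'E' x 6 -> '6E'
  i=6: run of 'F' x 18 -> '18F'

RLE = 6E18F


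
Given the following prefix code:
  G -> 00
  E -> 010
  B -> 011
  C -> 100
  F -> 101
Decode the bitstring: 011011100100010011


Decoding step by step:
Bits 011 -> B
Bits 011 -> B
Bits 100 -> C
Bits 100 -> C
Bits 010 -> E
Bits 011 -> B


Decoded message: BBCCEB


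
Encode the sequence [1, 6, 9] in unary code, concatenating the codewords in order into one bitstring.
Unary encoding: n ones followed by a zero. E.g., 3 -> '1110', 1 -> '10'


Encode each number as n ones followed by a terminating 0:
  1 -> 10 (2 bits)
  6 -> 1111110 (7 bits)
  9 -> 1111111110 (10 bits)
Total length = 2 + 7 + 10 = 19 bits.

Unary([1, 6, 9]) = 1011111101111111110 (19 bits)


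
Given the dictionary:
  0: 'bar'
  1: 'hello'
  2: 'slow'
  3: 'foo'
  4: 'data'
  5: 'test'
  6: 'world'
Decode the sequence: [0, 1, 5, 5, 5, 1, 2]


Look up each index in the dictionary:
  0 -> 'bar'
  1 -> 'hello'
  5 -> 'test'
  5 -> 'test'
  5 -> 'test'
  1 -> 'hello'
  2 -> 'slow'

Decoded: "bar hello test test test hello slow"


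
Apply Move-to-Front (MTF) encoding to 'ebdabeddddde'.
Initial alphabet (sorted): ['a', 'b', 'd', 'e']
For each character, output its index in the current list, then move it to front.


MTF encoding:
'e': index 3 in ['a', 'b', 'd', 'e'] -> ['e', 'a', 'b', 'd']
'b': index 2 in ['e', 'a', 'b', 'd'] -> ['b', 'e', 'a', 'd']
'd': index 3 in ['b', 'e', 'a', 'd'] -> ['d', 'b', 'e', 'a']
'a': index 3 in ['d', 'b', 'e', 'a'] -> ['a', 'd', 'b', 'e']
'b': index 2 in ['a', 'd', 'b', 'e'] -> ['b', 'a', 'd', 'e']
'e': index 3 in ['b', 'a', 'd', 'e'] -> ['e', 'b', 'a', 'd']
'd': index 3 in ['e', 'b', 'a', 'd'] -> ['d', 'e', 'b', 'a']
'd': index 0 in ['d', 'e', 'b', 'a'] -> ['d', 'e', 'b', 'a']
'd': index 0 in ['d', 'e', 'b', 'a'] -> ['d', 'e', 'b', 'a']
'd': index 0 in ['d', 'e', 'b', 'a'] -> ['d', 'e', 'b', 'a']
'd': index 0 in ['d', 'e', 'b', 'a'] -> ['d', 'e', 'b', 'a']
'e': index 1 in ['d', 'e', 'b', 'a'] -> ['e', 'd', 'b', 'a']


Output: [3, 2, 3, 3, 2, 3, 3, 0, 0, 0, 0, 1]


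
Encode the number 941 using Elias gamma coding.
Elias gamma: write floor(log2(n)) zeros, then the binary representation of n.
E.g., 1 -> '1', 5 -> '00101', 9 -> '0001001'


num_bits = floor(log2(941)) + 1 = 10
leading_zeros = num_bits - 1 = 9
binary(941) = 1110101101

Elias gamma(941) = '000000000' + '1110101101' = 0000000001110101101 (19 bits)


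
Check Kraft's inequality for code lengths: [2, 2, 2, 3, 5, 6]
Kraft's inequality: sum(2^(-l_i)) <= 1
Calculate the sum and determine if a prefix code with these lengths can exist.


Sum = 2^(-2) + 2^(-2) + 2^(-2) + 2^(-3) + 2^(-5) + 2^(-6)
    = 0.25 + 0.25 + 0.25 + 0.125 + 0.03125 + 0.015625
    = 59/64 = 0.921875
Since 0.921875 <= 1, Kraft's inequality IS satisfied.
A prefix code with these lengths CAN exist.

Kraft sum = 0.921875. Satisfied.


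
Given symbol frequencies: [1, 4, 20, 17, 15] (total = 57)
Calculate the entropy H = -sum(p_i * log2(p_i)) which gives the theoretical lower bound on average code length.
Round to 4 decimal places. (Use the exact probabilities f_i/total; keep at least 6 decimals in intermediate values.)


Per-symbol terms -p_i * log2(p_i) with p_i = f_i/57:
  p = 1/57 = 0.017544: log2(p) = -5.832890, -p*log2(p) = 0.102331
  p = 4/57 = 0.070175: log2(p) = -3.832890, -p*log2(p) = 0.268975
  p = 20/57 = 0.350877: log2(p) = -1.510962, -p*log2(p) = 0.530162
  p = 17/57 = 0.298246: log2(p) = -1.745427, -p*log2(p) = 0.520566
  p = 15/57 = 0.263158: log2(p) = -1.925999, -p*log2(p) = 0.506842
H = 0.102331 + 0.268975 + 0.530162 + 0.520566 + 0.506842 = 1.928876

H = 1.9289 bits/symbol


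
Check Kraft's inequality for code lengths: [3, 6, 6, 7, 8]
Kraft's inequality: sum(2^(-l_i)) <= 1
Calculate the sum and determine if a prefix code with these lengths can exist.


Sum = 2^(-3) + 2^(-6) + 2^(-6) + 2^(-7) + 2^(-8)
    = 0.125 + 0.015625 + 0.015625 + 0.0078125 + 0.00390625
    = 43/256 = 0.16796875
Since 0.16796875 <= 1, Kraft's inequality IS satisfied.
A prefix code with these lengths CAN exist.

Kraft sum = 0.16796875. Satisfied.


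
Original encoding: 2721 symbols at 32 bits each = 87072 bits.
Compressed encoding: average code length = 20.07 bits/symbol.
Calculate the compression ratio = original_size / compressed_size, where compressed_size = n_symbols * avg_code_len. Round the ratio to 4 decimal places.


original_size = n_symbols * orig_bits = 2721 * 32 = 87072 bits
compressed_size = n_symbols * avg_code_len = 2721 * 20.07 = 54610.47 bits
ratio = original_size / compressed_size = 87072 / 54610.47 = 1.5944

Compression ratio = 1.5944


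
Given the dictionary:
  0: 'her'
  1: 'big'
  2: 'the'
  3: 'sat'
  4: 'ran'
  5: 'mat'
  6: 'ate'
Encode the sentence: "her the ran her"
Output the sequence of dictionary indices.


Look up each word in the dictionary:
  'her' -> 0
  'the' -> 2
  'ran' -> 4
  'her' -> 0

Encoded: [0, 2, 4, 0]


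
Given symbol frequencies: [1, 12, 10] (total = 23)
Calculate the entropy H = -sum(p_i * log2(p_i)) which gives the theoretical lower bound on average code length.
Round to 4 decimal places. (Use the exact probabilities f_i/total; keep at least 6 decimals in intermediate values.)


Per-symbol terms -p_i * log2(p_i) with p_i = f_i/23:
  p = 1/23 = 0.043478: log2(p) = -4.523562, -p*log2(p) = 0.196677
  p = 12/23 = 0.521739: log2(p) = -0.938599, -p*log2(p) = 0.489704
  p = 10/23 = 0.434783: log2(p) = -1.201634, -p*log2(p) = 0.522450
H = 0.196677 + 0.489704 + 0.522450 = 1.208831

H = 1.2088 bits/symbol


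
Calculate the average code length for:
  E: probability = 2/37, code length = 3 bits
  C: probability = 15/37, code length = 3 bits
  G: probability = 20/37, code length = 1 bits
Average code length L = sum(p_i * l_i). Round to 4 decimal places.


Weighted contributions p_i * l_i:
  E: (2/37) * 3 = 6/37
  C: (15/37) * 3 = 45/37
  G: (20/37) * 1 = 20/37
Sum = (6 + 45 + 20)/37 = 71/37

L = 71/37 = 1.9189 bits/symbol


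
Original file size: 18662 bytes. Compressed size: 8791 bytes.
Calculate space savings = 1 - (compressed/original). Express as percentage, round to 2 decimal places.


ratio = compressed/original = 8791/18662 = 0.471064
savings = 1 - ratio = 1 - 0.471064 = 0.528936
as a percentage: 0.528936 * 100 = 52.89%

Space savings = 1 - 8791/18662 = 52.89%


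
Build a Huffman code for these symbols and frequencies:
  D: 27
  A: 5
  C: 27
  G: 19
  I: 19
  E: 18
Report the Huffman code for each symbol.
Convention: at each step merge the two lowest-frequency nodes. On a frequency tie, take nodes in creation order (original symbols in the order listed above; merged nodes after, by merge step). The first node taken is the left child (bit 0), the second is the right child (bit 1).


Huffman tree construction:
Step 1: Merge A(5) + E(18) = 23
Step 2: Merge G(19) + I(19) = 38
Step 3: Merge (A+E)(23) + D(27) = 50
Step 4: Merge C(27) + (G+I)(38) = 65
Step 5: Merge ((A+E)+D)(50) + (C+(G+I))(65) = 115
Read each symbol's code off the tree from the root (left child = 0, right child = 1).

Codes:
  D: 01 (length 2)
  A: 000 (length 3)
  C: 10 (length 2)
  G: 110 (length 3)
  I: 111 (length 3)
  E: 001 (length 3)
Average code length: 291/115 = 2.5304 bits/symbol


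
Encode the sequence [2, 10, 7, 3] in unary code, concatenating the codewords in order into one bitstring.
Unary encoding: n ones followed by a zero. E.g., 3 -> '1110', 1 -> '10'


Encode each number as n ones followed by a terminating 0:
  2 -> 110 (3 bits)
  10 -> 11111111110 (11 bits)
  7 -> 11111110 (8 bits)
  3 -> 1110 (4 bits)
Total length = 3 + 11 + 8 + 4 = 26 bits.

Unary([2, 10, 7, 3]) = 11011111111110111111101110 (26 bits)


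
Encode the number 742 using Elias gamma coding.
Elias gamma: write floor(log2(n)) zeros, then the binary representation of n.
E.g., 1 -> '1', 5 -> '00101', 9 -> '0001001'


num_bits = floor(log2(742)) + 1 = 10
leading_zeros = num_bits - 1 = 9
binary(742) = 1011100110

Elias gamma(742) = '000000000' + '1011100110' = 0000000001011100110 (19 bits)


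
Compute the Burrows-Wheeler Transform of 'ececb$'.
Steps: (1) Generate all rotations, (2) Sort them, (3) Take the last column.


Rotations (sorted):
  0: $ececb -> last char: b
  1: b$ecec -> last char: c
  2: cb$ece -> last char: e
  3: cecb$e -> last char: e
  4: ecb$ec -> last char: c
  5: ececb$ -> last char: $


BWT = bceec$


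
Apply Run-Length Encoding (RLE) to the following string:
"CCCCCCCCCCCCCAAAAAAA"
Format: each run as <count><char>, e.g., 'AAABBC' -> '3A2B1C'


Scanning runs left to right:
  i=0: run of 'C' x 13 -> '13C'
  i=13: run of 'A' x 7 -> '7A'

RLE = 13C7A


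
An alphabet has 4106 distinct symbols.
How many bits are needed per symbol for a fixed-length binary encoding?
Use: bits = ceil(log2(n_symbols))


log2(4106) = 12.0035
Bracket: 2^12 = 4096 < 4106 <= 2^13 = 8192
So ceil(log2(4106)) = 13

bits = ceil(log2(4106)) = ceil(12.0035) = 13 bits


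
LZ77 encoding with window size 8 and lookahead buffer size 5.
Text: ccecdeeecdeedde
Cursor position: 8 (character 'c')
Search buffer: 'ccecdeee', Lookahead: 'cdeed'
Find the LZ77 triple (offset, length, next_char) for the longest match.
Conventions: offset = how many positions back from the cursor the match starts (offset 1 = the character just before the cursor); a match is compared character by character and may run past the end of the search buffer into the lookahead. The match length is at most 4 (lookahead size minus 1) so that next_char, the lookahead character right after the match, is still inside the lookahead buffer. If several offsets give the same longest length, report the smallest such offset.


Try each offset into the search buffer:
  offset=1 (pos 7, char 'e'): match length 0
  offset=2 (pos 6, char 'e'): match length 0
  offset=3 (pos 5, char 'e'): match length 0
  offset=4 (pos 4, char 'd'): match length 0
  offset=5 (pos 3, char 'c'): match length 4
  offset=6 (pos 2, char 'e'): match length 0
  offset=7 (pos 1, char 'c'): match length 1
  offset=8 (pos 0, char 'c'): match length 1
Longest match has length 4 at offset 5.
next_char = character at position 8 + 4 = 12 -> 'd'

Best match: offset=5, length=4 (matching 'cdee' starting at position 3)
LZ77 triple: (5, 4, 'd')


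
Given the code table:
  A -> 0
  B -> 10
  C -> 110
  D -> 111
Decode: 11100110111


Decoding:
111 -> D
0 -> A
0 -> A
110 -> C
111 -> D


Result: DAACD


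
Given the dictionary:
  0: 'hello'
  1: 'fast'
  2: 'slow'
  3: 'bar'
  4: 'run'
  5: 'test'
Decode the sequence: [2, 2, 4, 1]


Look up each index in the dictionary:
  2 -> 'slow'
  2 -> 'slow'
  4 -> 'run'
  1 -> 'fast'

Decoded: "slow slow run fast"


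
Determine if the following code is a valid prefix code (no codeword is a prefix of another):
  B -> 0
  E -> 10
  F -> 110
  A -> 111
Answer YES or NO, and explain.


Checking each pair (does one codeword prefix another?):
  B='0' vs E='10': no prefix
  B='0' vs F='110': no prefix
  B='0' vs A='111': no prefix
  E='10' vs B='0': no prefix
  E='10' vs F='110': no prefix
  E='10' vs A='111': no prefix
  F='110' vs B='0': no prefix
  F='110' vs E='10': no prefix
  F='110' vs A='111': no prefix
  A='111' vs B='0': no prefix
  A='111' vs E='10': no prefix
  A='111' vs F='110': no prefix
No violation found over all pairs.

YES -- this is a valid prefix code. No codeword is a prefix of any other codeword.


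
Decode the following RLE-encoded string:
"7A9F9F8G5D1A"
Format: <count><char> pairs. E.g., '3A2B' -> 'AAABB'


Expanding each <count><char> pair:
  7A -> 'AAAAAAA'
  9F -> 'FFFFFFFFF'
  9F -> 'FFFFFFFFF'
  8G -> 'GGGGGGGG'
  5D -> 'DDDDD'
  1A -> 'A'

Decoded = AAAAAAAFFFFFFFFFFFFFFFFFFGGGGGGGGDDDDDA


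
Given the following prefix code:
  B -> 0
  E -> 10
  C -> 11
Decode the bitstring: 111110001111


Decoding step by step:
Bits 11 -> C
Bits 11 -> C
Bits 10 -> E
Bits 0 -> B
Bits 0 -> B
Bits 11 -> C
Bits 11 -> C


Decoded message: CCEBBCC


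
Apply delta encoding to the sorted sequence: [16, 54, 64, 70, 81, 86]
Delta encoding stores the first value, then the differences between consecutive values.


First value: 16
Deltas:
  54 - 16 = 38
  64 - 54 = 10
  70 - 64 = 6
  81 - 70 = 11
  86 - 81 = 5


Delta encoded: [16, 38, 10, 6, 11, 5]


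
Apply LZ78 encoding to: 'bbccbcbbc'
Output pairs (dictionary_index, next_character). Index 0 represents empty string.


LZ78 encoding steps:
Dictionary: {0: ''}
Step 1: w='' (idx 0), next='b' -> output (0, 'b'), add 'b' as idx 1
Step 2: w='b' (idx 1), next='c' -> output (1, 'c'), add 'bc' as idx 2
Step 3: w='' (idx 0), next='c' -> output (0, 'c'), add 'c' as idx 3
Step 4: w='bc' (idx 2), next='b' -> output (2, 'b'), add 'bcb' as idx 4
Step 5: w='bc' (idx 2), end of input -> output (2, '')


Encoded: [(0, 'b'), (1, 'c'), (0, 'c'), (2, 'b'), (2, '')]


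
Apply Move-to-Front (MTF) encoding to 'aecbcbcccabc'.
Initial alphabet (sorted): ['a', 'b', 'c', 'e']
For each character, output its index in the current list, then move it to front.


MTF encoding:
'a': index 0 in ['a', 'b', 'c', 'e'] -> ['a', 'b', 'c', 'e']
'e': index 3 in ['a', 'b', 'c', 'e'] -> ['e', 'a', 'b', 'c']
'c': index 3 in ['e', 'a', 'b', 'c'] -> ['c', 'e', 'a', 'b']
'b': index 3 in ['c', 'e', 'a', 'b'] -> ['b', 'c', 'e', 'a']
'c': index 1 in ['b', 'c', 'e', 'a'] -> ['c', 'b', 'e', 'a']
'b': index 1 in ['c', 'b', 'e', 'a'] -> ['b', 'c', 'e', 'a']
'c': index 1 in ['b', 'c', 'e', 'a'] -> ['c', 'b', 'e', 'a']
'c': index 0 in ['c', 'b', 'e', 'a'] -> ['c', 'b', 'e', 'a']
'c': index 0 in ['c', 'b', 'e', 'a'] -> ['c', 'b', 'e', 'a']
'a': index 3 in ['c', 'b', 'e', 'a'] -> ['a', 'c', 'b', 'e']
'b': index 2 in ['a', 'c', 'b', 'e'] -> ['b', 'a', 'c', 'e']
'c': index 2 in ['b', 'a', 'c', 'e'] -> ['c', 'b', 'a', 'e']


Output: [0, 3, 3, 3, 1, 1, 1, 0, 0, 3, 2, 2]


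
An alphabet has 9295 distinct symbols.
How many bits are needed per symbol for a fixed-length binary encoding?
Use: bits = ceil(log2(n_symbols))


log2(9295) = 13.1822
Bracket: 2^13 = 8192 < 9295 <= 2^14 = 16384
So ceil(log2(9295)) = 14

bits = ceil(log2(9295)) = ceil(13.1822) = 14 bits


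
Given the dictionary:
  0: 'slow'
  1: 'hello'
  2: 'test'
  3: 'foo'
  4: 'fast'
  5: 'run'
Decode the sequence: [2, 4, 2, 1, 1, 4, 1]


Look up each index in the dictionary:
  2 -> 'test'
  4 -> 'fast'
  2 -> 'test'
  1 -> 'hello'
  1 -> 'hello'
  4 -> 'fast'
  1 -> 'hello'

Decoded: "test fast test hello hello fast hello"


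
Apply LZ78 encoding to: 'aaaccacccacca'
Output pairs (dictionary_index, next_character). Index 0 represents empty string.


LZ78 encoding steps:
Dictionary: {0: ''}
Step 1: w='' (idx 0), next='a' -> output (0, 'a'), add 'a' as idx 1
Step 2: w='a' (idx 1), next='a' -> output (1, 'a'), add 'aa' as idx 2
Step 3: w='' (idx 0), next='c' -> output (0, 'c'), add 'c' as idx 3
Step 4: w='c' (idx 3), next='a' -> output (3, 'a'), add 'ca' as idx 4
Step 5: w='c' (idx 3), next='c' -> output (3, 'c'), add 'cc' as idx 5
Step 6: w='ca' (idx 4), next='c' -> output (4, 'c'), add 'cac' as idx 6
Step 7: w='ca' (idx 4), end of input -> output (4, '')


Encoded: [(0, 'a'), (1, 'a'), (0, 'c'), (3, 'a'), (3, 'c'), (4, 'c'), (4, '')]


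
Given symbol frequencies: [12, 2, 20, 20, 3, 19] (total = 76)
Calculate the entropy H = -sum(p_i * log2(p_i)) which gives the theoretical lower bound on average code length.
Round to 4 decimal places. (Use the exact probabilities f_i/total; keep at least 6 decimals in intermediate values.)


Per-symbol terms -p_i * log2(p_i) with p_i = f_i/76:
  p = 12/76 = 0.157895: log2(p) = -2.662965, -p*log2(p) = 0.420468
  p = 2/76 = 0.026316: log2(p) = -5.247928, -p*log2(p) = 0.138103
  p = 20/76 = 0.263158: log2(p) = -1.925999, -p*log2(p) = 0.506842
  p = 20/76 = 0.263158: log2(p) = -1.925999, -p*log2(p) = 0.506842
  p = 3/76 = 0.039474: log2(p) = -4.662965, -p*log2(p) = 0.184064
  p = 19/76 = 0.250000: log2(p) = -2.000000, -p*log2(p) = 0.500000
H = 0.420468 + 0.138103 + 0.506842 + 0.506842 + 0.184064 + 0.500000 = 2.256319

H = 2.2563 bits/symbol


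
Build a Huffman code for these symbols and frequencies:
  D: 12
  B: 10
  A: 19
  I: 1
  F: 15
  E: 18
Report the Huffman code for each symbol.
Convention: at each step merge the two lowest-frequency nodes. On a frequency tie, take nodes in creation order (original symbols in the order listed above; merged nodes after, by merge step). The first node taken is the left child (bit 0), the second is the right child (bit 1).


Huffman tree construction:
Step 1: Merge I(1) + B(10) = 11
Step 2: Merge (I+B)(11) + D(12) = 23
Step 3: Merge F(15) + E(18) = 33
Step 4: Merge A(19) + ((I+B)+D)(23) = 42
Step 5: Merge (F+E)(33) + (A+((I+B)+D))(42) = 75
Read each symbol's code off the tree from the root (left child = 0, right child = 1).

Codes:
  D: 111 (length 3)
  B: 1101 (length 4)
  A: 10 (length 2)
  I: 1100 (length 4)
  F: 00 (length 2)
  E: 01 (length 2)
Average code length: 184/75 = 2.4533 bits/symbol


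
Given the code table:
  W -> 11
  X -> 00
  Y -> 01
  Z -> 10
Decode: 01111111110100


Decoding:
01 -> Y
11 -> W
11 -> W
11 -> W
11 -> W
01 -> Y
00 -> X


Result: YWWWWYX


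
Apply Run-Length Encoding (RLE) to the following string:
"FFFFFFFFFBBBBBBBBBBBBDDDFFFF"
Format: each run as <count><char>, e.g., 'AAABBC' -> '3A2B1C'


Scanning runs left to right:
  i=0: run of 'F' x 9 -> '9F'
  i=9: run of 'B' x 12 -> '12B'
  i=21: run of 'D' x 3 -> '3D'
  i=24: run of 'F' x 4 -> '4F'

RLE = 9F12B3D4F


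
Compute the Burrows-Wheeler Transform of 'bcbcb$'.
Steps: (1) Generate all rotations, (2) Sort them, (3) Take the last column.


Rotations (sorted):
  0: $bcbcb -> last char: b
  1: b$bcbc -> last char: c
  2: bcb$bc -> last char: c
  3: bcbcb$ -> last char: $
  4: cb$bcb -> last char: b
  5: cbcb$b -> last char: b


BWT = bcc$bb


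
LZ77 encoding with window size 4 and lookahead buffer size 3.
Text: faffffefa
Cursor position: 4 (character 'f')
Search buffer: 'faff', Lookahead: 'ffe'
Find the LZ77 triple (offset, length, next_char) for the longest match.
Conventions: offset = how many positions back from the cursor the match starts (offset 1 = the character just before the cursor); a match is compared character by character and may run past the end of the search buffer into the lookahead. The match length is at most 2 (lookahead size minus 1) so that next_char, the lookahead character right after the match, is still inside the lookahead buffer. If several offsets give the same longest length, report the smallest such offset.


Try each offset into the search buffer:
  offset=1 (pos 3, char 'f'): match length 2
  offset=2 (pos 2, char 'f'): match length 2
  offset=3 (pos 1, char 'a'): match length 0
  offset=4 (pos 0, char 'f'): match length 1
Longest match has length 2, found at offsets 1, 2; take the smallest, offset 1.
next_char = character at position 4 + 2 = 6 -> 'e'

Best match: offset=1, length=2 (matching 'ff' starting at position 3)
LZ77 triple: (1, 2, 'e')


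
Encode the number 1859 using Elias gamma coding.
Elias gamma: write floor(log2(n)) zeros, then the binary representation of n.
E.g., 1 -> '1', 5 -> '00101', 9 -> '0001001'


num_bits = floor(log2(1859)) + 1 = 11
leading_zeros = num_bits - 1 = 10
binary(1859) = 11101000011

Elias gamma(1859) = '0000000000' + '11101000011' = 000000000011101000011 (21 bits)


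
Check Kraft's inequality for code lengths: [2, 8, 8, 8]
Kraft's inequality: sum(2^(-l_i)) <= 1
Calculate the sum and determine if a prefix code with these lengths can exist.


Sum = 2^(-2) + 2^(-8) + 2^(-8) + 2^(-8)
    = 0.25 + 0.00390625 + 0.00390625 + 0.00390625
    = 67/256 = 0.26171875
Since 0.26171875 <= 1, Kraft's inequality IS satisfied.
A prefix code with these lengths CAN exist.

Kraft sum = 0.26171875. Satisfied.


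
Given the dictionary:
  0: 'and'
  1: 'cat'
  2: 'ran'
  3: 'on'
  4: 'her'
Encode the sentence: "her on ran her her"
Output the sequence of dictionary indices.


Look up each word in the dictionary:
  'her' -> 4
  'on' -> 3
  'ran' -> 2
  'her' -> 4
  'her' -> 4

Encoded: [4, 3, 2, 4, 4]


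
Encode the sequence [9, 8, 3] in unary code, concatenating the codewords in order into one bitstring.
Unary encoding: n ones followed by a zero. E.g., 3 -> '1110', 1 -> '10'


Encode each number as n ones followed by a terminating 0:
  9 -> 1111111110 (10 bits)
  8 -> 111111110 (9 bits)
  3 -> 1110 (4 bits)
Total length = 10 + 9 + 4 = 23 bits.

Unary([9, 8, 3]) = 11111111101111111101110 (23 bits)


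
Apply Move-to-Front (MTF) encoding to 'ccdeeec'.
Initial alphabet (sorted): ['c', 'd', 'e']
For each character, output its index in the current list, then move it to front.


MTF encoding:
'c': index 0 in ['c', 'd', 'e'] -> ['c', 'd', 'e']
'c': index 0 in ['c', 'd', 'e'] -> ['c', 'd', 'e']
'd': index 1 in ['c', 'd', 'e'] -> ['d', 'c', 'e']
'e': index 2 in ['d', 'c', 'e'] -> ['e', 'd', 'c']
'e': index 0 in ['e', 'd', 'c'] -> ['e', 'd', 'c']
'e': index 0 in ['e', 'd', 'c'] -> ['e', 'd', 'c']
'c': index 2 in ['e', 'd', 'c'] -> ['c', 'e', 'd']


Output: [0, 0, 1, 2, 0, 0, 2]


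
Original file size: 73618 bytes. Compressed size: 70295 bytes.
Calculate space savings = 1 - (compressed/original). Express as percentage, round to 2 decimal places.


ratio = compressed/original = 70295/73618 = 0.954862
savings = 1 - ratio = 1 - 0.954862 = 0.045138
as a percentage: 0.045138 * 100 = 4.51%

Space savings = 1 - 70295/73618 = 4.51%


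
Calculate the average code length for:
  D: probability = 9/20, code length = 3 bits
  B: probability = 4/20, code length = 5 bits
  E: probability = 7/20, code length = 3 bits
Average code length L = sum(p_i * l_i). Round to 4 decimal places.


Weighted contributions p_i * l_i:
  D: (9/20) * 3 = 27/20
  B: (4/20) * 5 = 20/20
  E: (7/20) * 3 = 21/20
Sum = (27 + 20 + 21)/20 = 68/20

L = 68/20 = 3.4000 bits/symbol


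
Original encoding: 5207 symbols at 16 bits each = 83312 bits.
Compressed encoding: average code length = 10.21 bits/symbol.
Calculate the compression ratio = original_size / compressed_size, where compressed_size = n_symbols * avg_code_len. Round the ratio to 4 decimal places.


original_size = n_symbols * orig_bits = 5207 * 16 = 83312 bits
compressed_size = n_symbols * avg_code_len = 5207 * 10.21 = 53163.47 bits
ratio = original_size / compressed_size = 83312 / 53163.47 = 1.5671

Compression ratio = 1.5671


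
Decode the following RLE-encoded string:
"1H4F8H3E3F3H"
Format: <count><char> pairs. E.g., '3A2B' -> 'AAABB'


Expanding each <count><char> pair:
  1H -> 'H'
  4F -> 'FFFF'
  8H -> 'HHHHHHHH'
  3E -> 'EEE'
  3F -> 'FFF'
  3H -> 'HHH'

Decoded = HFFFFHHHHHHHHEEEFFFHHH


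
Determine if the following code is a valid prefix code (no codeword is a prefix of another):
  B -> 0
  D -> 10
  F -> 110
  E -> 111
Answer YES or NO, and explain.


Checking each pair (does one codeword prefix another?):
  B='0' vs D='10': no prefix
  B='0' vs F='110': no prefix
  B='0' vs E='111': no prefix
  D='10' vs B='0': no prefix
  D='10' vs F='110': no prefix
  D='10' vs E='111': no prefix
  F='110' vs B='0': no prefix
  F='110' vs D='10': no prefix
  F='110' vs E='111': no prefix
  E='111' vs B='0': no prefix
  E='111' vs D='10': no prefix
  E='111' vs F='110': no prefix
No violation found over all pairs.

YES -- this is a valid prefix code. No codeword is a prefix of any other codeword.


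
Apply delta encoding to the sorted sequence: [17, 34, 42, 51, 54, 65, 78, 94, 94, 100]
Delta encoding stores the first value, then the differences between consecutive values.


First value: 17
Deltas:
  34 - 17 = 17
  42 - 34 = 8
  51 - 42 = 9
  54 - 51 = 3
  65 - 54 = 11
  78 - 65 = 13
  94 - 78 = 16
  94 - 94 = 0
  100 - 94 = 6


Delta encoded: [17, 17, 8, 9, 3, 11, 13, 16, 0, 6]


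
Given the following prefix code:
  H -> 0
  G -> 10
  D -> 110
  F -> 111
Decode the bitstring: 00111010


Decoding step by step:
Bits 0 -> H
Bits 0 -> H
Bits 111 -> F
Bits 0 -> H
Bits 10 -> G


Decoded message: HHFHG


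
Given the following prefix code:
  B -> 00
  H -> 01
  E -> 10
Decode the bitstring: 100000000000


Decoding step by step:
Bits 10 -> E
Bits 00 -> B
Bits 00 -> B
Bits 00 -> B
Bits 00 -> B
Bits 00 -> B


Decoded message: EBBBBB


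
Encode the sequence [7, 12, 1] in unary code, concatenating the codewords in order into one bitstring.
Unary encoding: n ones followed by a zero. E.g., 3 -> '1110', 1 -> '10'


Encode each number as n ones followed by a terminating 0:
  7 -> 11111110 (8 bits)
  12 -> 1111111111110 (13 bits)
  1 -> 10 (2 bits)
Total length = 8 + 13 + 2 = 23 bits.

Unary([7, 12, 1]) = 11111110111111111111010 (23 bits)


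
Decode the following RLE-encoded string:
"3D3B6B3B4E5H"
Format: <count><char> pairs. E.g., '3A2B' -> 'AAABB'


Expanding each <count><char> pair:
  3D -> 'DDD'
  3B -> 'BBB'
  6B -> 'BBBBBB'
  3B -> 'BBB'
  4E -> 'EEEE'
  5H -> 'HHHHH'

Decoded = DDDBBBBBBBBBBBBEEEEHHHHH


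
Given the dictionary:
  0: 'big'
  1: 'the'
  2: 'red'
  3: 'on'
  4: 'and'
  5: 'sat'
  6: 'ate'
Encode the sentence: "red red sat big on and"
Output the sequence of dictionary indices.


Look up each word in the dictionary:
  'red' -> 2
  'red' -> 2
  'sat' -> 5
  'big' -> 0
  'on' -> 3
  'and' -> 4

Encoded: [2, 2, 5, 0, 3, 4]


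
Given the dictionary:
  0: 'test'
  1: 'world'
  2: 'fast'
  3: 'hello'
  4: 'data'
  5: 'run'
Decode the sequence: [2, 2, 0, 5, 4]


Look up each index in the dictionary:
  2 -> 'fast'
  2 -> 'fast'
  0 -> 'test'
  5 -> 'run'
  4 -> 'data'

Decoded: "fast fast test run data"


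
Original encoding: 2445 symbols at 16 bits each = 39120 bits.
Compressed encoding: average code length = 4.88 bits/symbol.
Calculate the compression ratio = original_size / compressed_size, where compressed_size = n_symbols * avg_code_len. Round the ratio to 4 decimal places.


original_size = n_symbols * orig_bits = 2445 * 16 = 39120 bits
compressed_size = n_symbols * avg_code_len = 2445 * 4.88 = 11931.6 bits
ratio = original_size / compressed_size = 39120 / 11931.6 = 3.2787

Compression ratio = 3.2787


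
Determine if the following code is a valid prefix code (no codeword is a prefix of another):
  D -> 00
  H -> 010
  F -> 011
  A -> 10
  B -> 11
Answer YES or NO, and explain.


Checking each pair (does one codeword prefix another?):
  D='00' vs H='010': no prefix
  D='00' vs F='011': no prefix
  D='00' vs A='10': no prefix
  D='00' vs B='11': no prefix
  H='010' vs D='00': no prefix
  H='010' vs F='011': no prefix
  H='010' vs A='10': no prefix
  H='010' vs B='11': no prefix
  F='011' vs D='00': no prefix
  F='011' vs H='010': no prefix
  F='011' vs A='10': no prefix
  F='011' vs B='11': no prefix
  A='10' vs D='00': no prefix
  A='10' vs H='010': no prefix
  A='10' vs F='011': no prefix
  A='10' vs B='11': no prefix
  B='11' vs D='00': no prefix
  B='11' vs H='010': no prefix
  B='11' vs F='011': no prefix
  B='11' vs A='10': no prefix
No violation found over all pairs.

YES -- this is a valid prefix code. No codeword is a prefix of any other codeword.


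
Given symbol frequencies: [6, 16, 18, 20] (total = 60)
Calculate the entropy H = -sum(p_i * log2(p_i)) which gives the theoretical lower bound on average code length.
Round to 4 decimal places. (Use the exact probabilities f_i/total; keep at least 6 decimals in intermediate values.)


Per-symbol terms -p_i * log2(p_i) with p_i = f_i/60:
  p = 6/60 = 0.100000: log2(p) = -3.321928, -p*log2(p) = 0.332193
  p = 16/60 = 0.266667: log2(p) = -1.906891, -p*log2(p) = 0.508504
  p = 18/60 = 0.300000: log2(p) = -1.736966, -p*log2(p) = 0.521090
  p = 20/60 = 0.333333: log2(p) = -1.584963, -p*log2(p) = 0.528321
H = 0.332193 + 0.508504 + 0.521090 + 0.528321 = 1.890108

H = 1.8901 bits/symbol


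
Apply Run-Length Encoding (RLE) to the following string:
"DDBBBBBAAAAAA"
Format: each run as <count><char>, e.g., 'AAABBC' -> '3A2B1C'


Scanning runs left to right:
  i=0: run of 'D' x 2 -> '2D'
  i=2: run of 'B' x 5 -> '5B'
  i=7: run of 'A' x 6 -> '6A'

RLE = 2D5B6A


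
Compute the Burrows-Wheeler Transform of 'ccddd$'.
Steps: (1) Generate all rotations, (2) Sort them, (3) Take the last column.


Rotations (sorted):
  0: $ccddd -> last char: d
  1: ccddd$ -> last char: $
  2: cddd$c -> last char: c
  3: d$ccdd -> last char: d
  4: dd$ccd -> last char: d
  5: ddd$cc -> last char: c


BWT = d$cddc


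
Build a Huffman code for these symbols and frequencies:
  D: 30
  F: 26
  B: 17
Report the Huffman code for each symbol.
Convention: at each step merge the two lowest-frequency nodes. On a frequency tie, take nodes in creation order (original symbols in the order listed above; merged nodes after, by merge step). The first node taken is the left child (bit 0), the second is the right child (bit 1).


Huffman tree construction:
Step 1: Merge B(17) + F(26) = 43
Step 2: Merge D(30) + (B+F)(43) = 73
Read each symbol's code off the tree from the root (left child = 0, right child = 1).

Codes:
  D: 0 (length 1)
  F: 11 (length 2)
  B: 10 (length 2)
Average code length: 116/73 = 1.5890 bits/symbol


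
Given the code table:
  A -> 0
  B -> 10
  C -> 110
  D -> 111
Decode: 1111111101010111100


Decoding:
111 -> D
111 -> D
110 -> C
10 -> B
10 -> B
111 -> D
10 -> B
0 -> A


Result: DDCBBDBA


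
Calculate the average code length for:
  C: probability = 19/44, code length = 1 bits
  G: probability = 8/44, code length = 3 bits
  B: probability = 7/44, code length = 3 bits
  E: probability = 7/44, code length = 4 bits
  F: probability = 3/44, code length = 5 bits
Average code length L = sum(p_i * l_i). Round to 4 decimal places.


Weighted contributions p_i * l_i:
  C: (19/44) * 1 = 19/44
  G: (8/44) * 3 = 24/44
  B: (7/44) * 3 = 21/44
  E: (7/44) * 4 = 28/44
  F: (3/44) * 5 = 15/44
Sum = (19 + 24 + 21 + 28 + 15)/44 = 107/44

L = 107/44 = 2.4318 bits/symbol


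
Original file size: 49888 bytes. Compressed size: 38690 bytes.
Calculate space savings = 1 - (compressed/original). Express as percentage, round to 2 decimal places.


ratio = compressed/original = 38690/49888 = 0.775537
savings = 1 - ratio = 1 - 0.775537 = 0.224463
as a percentage: 0.224463 * 100 = 22.45%

Space savings = 1 - 38690/49888 = 22.45%


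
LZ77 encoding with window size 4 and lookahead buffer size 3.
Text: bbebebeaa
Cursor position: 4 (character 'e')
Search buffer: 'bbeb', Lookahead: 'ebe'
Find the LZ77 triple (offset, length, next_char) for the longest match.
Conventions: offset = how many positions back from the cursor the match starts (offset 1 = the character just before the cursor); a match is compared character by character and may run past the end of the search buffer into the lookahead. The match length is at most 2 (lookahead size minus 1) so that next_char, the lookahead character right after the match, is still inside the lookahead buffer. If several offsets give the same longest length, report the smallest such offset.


Try each offset into the search buffer:
  offset=1 (pos 3, char 'b'): match length 0
  offset=2 (pos 2, char 'e'): match length 2
  offset=3 (pos 1, char 'b'): match length 0
  offset=4 (pos 0, char 'b'): match length 0
Longest match has length 2 at offset 2.
next_char = character at position 4 + 2 = 6 -> 'e'

Best match: offset=2, length=2 (matching 'eb' starting at position 2)
LZ77 triple: (2, 2, 'e')


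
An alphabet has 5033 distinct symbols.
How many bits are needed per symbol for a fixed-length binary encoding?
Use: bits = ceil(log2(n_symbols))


log2(5033) = 12.2972
Bracket: 2^12 = 4096 < 5033 <= 2^13 = 8192
So ceil(log2(5033)) = 13

bits = ceil(log2(5033)) = ceil(12.2972) = 13 bits


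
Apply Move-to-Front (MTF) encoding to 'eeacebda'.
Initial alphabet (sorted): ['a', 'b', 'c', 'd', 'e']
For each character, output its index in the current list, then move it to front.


MTF encoding:
'e': index 4 in ['a', 'b', 'c', 'd', 'e'] -> ['e', 'a', 'b', 'c', 'd']
'e': index 0 in ['e', 'a', 'b', 'c', 'd'] -> ['e', 'a', 'b', 'c', 'd']
'a': index 1 in ['e', 'a', 'b', 'c', 'd'] -> ['a', 'e', 'b', 'c', 'd']
'c': index 3 in ['a', 'e', 'b', 'c', 'd'] -> ['c', 'a', 'e', 'b', 'd']
'e': index 2 in ['c', 'a', 'e', 'b', 'd'] -> ['e', 'c', 'a', 'b', 'd']
'b': index 3 in ['e', 'c', 'a', 'b', 'd'] -> ['b', 'e', 'c', 'a', 'd']
'd': index 4 in ['b', 'e', 'c', 'a', 'd'] -> ['d', 'b', 'e', 'c', 'a']
'a': index 4 in ['d', 'b', 'e', 'c', 'a'] -> ['a', 'd', 'b', 'e', 'c']


Output: [4, 0, 1, 3, 2, 3, 4, 4]


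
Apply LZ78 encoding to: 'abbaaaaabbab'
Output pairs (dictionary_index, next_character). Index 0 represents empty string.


LZ78 encoding steps:
Dictionary: {0: ''}
Step 1: w='' (idx 0), next='a' -> output (0, 'a'), add 'a' as idx 1
Step 2: w='' (idx 0), next='b' -> output (0, 'b'), add 'b' as idx 2
Step 3: w='b' (idx 2), next='a' -> output (2, 'a'), add 'ba' as idx 3
Step 4: w='a' (idx 1), next='a' -> output (1, 'a'), add 'aa' as idx 4
Step 5: w='aa' (idx 4), next='b' -> output (4, 'b'), add 'aab' as idx 5
Step 6: w='ba' (idx 3), next='b' -> output (3, 'b'), add 'bab' as idx 6


Encoded: [(0, 'a'), (0, 'b'), (2, 'a'), (1, 'a'), (4, 'b'), (3, 'b')]


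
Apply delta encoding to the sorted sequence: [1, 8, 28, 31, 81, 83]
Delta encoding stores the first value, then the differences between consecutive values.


First value: 1
Deltas:
  8 - 1 = 7
  28 - 8 = 20
  31 - 28 = 3
  81 - 31 = 50
  83 - 81 = 2


Delta encoded: [1, 7, 20, 3, 50, 2]


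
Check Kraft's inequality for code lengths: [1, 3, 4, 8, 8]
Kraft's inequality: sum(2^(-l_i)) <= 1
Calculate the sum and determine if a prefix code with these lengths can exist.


Sum = 2^(-1) + 2^(-3) + 2^(-4) + 2^(-8) + 2^(-8)
    = 0.5 + 0.125 + 0.0625 + 0.00390625 + 0.00390625
    = 178/256 = 0.6953125
Since 0.6953125 <= 1, Kraft's inequality IS satisfied.
A prefix code with these lengths CAN exist.

Kraft sum = 0.6953125. Satisfied.


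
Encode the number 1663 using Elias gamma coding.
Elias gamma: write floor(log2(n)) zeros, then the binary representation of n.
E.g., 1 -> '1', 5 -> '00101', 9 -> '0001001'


num_bits = floor(log2(1663)) + 1 = 11
leading_zeros = num_bits - 1 = 10
binary(1663) = 11001111111

Elias gamma(1663) = '0000000000' + '11001111111' = 000000000011001111111 (21 bits)


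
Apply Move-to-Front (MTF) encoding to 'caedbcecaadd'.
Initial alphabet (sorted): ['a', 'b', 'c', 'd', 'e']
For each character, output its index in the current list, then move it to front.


MTF encoding:
'c': index 2 in ['a', 'b', 'c', 'd', 'e'] -> ['c', 'a', 'b', 'd', 'e']
'a': index 1 in ['c', 'a', 'b', 'd', 'e'] -> ['a', 'c', 'b', 'd', 'e']
'e': index 4 in ['a', 'c', 'b', 'd', 'e'] -> ['e', 'a', 'c', 'b', 'd']
'd': index 4 in ['e', 'a', 'c', 'b', 'd'] -> ['d', 'e', 'a', 'c', 'b']
'b': index 4 in ['d', 'e', 'a', 'c', 'b'] -> ['b', 'd', 'e', 'a', 'c']
'c': index 4 in ['b', 'd', 'e', 'a', 'c'] -> ['c', 'b', 'd', 'e', 'a']
'e': index 3 in ['c', 'b', 'd', 'e', 'a'] -> ['e', 'c', 'b', 'd', 'a']
'c': index 1 in ['e', 'c', 'b', 'd', 'a'] -> ['c', 'e', 'b', 'd', 'a']
'a': index 4 in ['c', 'e', 'b', 'd', 'a'] -> ['a', 'c', 'e', 'b', 'd']
'a': index 0 in ['a', 'c', 'e', 'b', 'd'] -> ['a', 'c', 'e', 'b', 'd']
'd': index 4 in ['a', 'c', 'e', 'b', 'd'] -> ['d', 'a', 'c', 'e', 'b']
'd': index 0 in ['d', 'a', 'c', 'e', 'b'] -> ['d', 'a', 'c', 'e', 'b']


Output: [2, 1, 4, 4, 4, 4, 3, 1, 4, 0, 4, 0]


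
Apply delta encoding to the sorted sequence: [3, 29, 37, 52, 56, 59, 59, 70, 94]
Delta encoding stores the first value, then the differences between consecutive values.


First value: 3
Deltas:
  29 - 3 = 26
  37 - 29 = 8
  52 - 37 = 15
  56 - 52 = 4
  59 - 56 = 3
  59 - 59 = 0
  70 - 59 = 11
  94 - 70 = 24


Delta encoded: [3, 26, 8, 15, 4, 3, 0, 11, 24]
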